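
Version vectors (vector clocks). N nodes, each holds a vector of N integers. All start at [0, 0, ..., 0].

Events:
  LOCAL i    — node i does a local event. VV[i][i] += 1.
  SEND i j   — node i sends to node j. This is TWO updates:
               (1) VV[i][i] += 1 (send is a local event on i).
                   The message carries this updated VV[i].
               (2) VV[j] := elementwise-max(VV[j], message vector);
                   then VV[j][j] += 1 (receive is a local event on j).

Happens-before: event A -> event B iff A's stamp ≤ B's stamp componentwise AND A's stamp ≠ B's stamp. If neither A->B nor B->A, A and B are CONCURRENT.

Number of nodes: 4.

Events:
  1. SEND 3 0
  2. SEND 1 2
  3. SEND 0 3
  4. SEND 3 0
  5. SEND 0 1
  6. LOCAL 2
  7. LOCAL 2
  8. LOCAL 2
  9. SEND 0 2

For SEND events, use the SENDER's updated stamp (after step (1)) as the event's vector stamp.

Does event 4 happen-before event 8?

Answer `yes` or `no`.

Answer: no

Derivation:
Initial: VV[0]=[0, 0, 0, 0]
Initial: VV[1]=[0, 0, 0, 0]
Initial: VV[2]=[0, 0, 0, 0]
Initial: VV[3]=[0, 0, 0, 0]
Event 1: SEND 3->0: VV[3][3]++ -> VV[3]=[0, 0, 0, 1], msg_vec=[0, 0, 0, 1]; VV[0]=max(VV[0],msg_vec) then VV[0][0]++ -> VV[0]=[1, 0, 0, 1]
Event 2: SEND 1->2: VV[1][1]++ -> VV[1]=[0, 1, 0, 0], msg_vec=[0, 1, 0, 0]; VV[2]=max(VV[2],msg_vec) then VV[2][2]++ -> VV[2]=[0, 1, 1, 0]
Event 3: SEND 0->3: VV[0][0]++ -> VV[0]=[2, 0, 0, 1], msg_vec=[2, 0, 0, 1]; VV[3]=max(VV[3],msg_vec) then VV[3][3]++ -> VV[3]=[2, 0, 0, 2]
Event 4: SEND 3->0: VV[3][3]++ -> VV[3]=[2, 0, 0, 3], msg_vec=[2, 0, 0, 3]; VV[0]=max(VV[0],msg_vec) then VV[0][0]++ -> VV[0]=[3, 0, 0, 3]
Event 5: SEND 0->1: VV[0][0]++ -> VV[0]=[4, 0, 0, 3], msg_vec=[4, 0, 0, 3]; VV[1]=max(VV[1],msg_vec) then VV[1][1]++ -> VV[1]=[4, 2, 0, 3]
Event 6: LOCAL 2: VV[2][2]++ -> VV[2]=[0, 1, 2, 0]
Event 7: LOCAL 2: VV[2][2]++ -> VV[2]=[0, 1, 3, 0]
Event 8: LOCAL 2: VV[2][2]++ -> VV[2]=[0, 1, 4, 0]
Event 9: SEND 0->2: VV[0][0]++ -> VV[0]=[5, 0, 0, 3], msg_vec=[5, 0, 0, 3]; VV[2]=max(VV[2],msg_vec) then VV[2][2]++ -> VV[2]=[5, 1, 5, 3]
Event 4 stamp: [2, 0, 0, 3]
Event 8 stamp: [0, 1, 4, 0]
[2, 0, 0, 3] <= [0, 1, 4, 0]? False. Equal? False. Happens-before: False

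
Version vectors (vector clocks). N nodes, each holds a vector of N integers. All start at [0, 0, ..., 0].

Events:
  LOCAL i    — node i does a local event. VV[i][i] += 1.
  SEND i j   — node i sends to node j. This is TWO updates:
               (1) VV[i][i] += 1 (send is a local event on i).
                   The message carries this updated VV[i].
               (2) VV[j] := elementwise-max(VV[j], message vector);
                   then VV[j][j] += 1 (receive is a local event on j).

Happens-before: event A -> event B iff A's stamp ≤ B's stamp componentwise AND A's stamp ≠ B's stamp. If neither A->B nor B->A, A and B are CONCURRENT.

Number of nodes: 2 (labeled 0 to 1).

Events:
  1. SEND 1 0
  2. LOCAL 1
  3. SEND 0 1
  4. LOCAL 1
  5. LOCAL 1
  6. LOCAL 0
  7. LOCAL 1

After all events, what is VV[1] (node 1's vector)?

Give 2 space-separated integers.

Initial: VV[0]=[0, 0]
Initial: VV[1]=[0, 0]
Event 1: SEND 1->0: VV[1][1]++ -> VV[1]=[0, 1], msg_vec=[0, 1]; VV[0]=max(VV[0],msg_vec) then VV[0][0]++ -> VV[0]=[1, 1]
Event 2: LOCAL 1: VV[1][1]++ -> VV[1]=[0, 2]
Event 3: SEND 0->1: VV[0][0]++ -> VV[0]=[2, 1], msg_vec=[2, 1]; VV[1]=max(VV[1],msg_vec) then VV[1][1]++ -> VV[1]=[2, 3]
Event 4: LOCAL 1: VV[1][1]++ -> VV[1]=[2, 4]
Event 5: LOCAL 1: VV[1][1]++ -> VV[1]=[2, 5]
Event 6: LOCAL 0: VV[0][0]++ -> VV[0]=[3, 1]
Event 7: LOCAL 1: VV[1][1]++ -> VV[1]=[2, 6]
Final vectors: VV[0]=[3, 1]; VV[1]=[2, 6]

Answer: 2 6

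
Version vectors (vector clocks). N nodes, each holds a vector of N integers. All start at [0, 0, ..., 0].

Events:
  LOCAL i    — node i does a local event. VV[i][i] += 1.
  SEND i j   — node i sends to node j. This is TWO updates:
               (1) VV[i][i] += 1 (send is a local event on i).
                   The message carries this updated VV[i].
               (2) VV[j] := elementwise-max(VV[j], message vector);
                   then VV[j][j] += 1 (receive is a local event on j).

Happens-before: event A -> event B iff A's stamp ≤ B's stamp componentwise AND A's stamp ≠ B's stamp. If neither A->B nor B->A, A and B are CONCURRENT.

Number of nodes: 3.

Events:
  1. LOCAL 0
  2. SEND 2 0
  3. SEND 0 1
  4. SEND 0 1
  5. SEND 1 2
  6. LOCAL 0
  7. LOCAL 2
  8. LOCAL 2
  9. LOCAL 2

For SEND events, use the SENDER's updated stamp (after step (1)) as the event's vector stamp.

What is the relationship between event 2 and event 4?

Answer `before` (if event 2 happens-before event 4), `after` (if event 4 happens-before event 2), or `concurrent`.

Answer: before

Derivation:
Initial: VV[0]=[0, 0, 0]
Initial: VV[1]=[0, 0, 0]
Initial: VV[2]=[0, 0, 0]
Event 1: LOCAL 0: VV[0][0]++ -> VV[0]=[1, 0, 0]
Event 2: SEND 2->0: VV[2][2]++ -> VV[2]=[0, 0, 1], msg_vec=[0, 0, 1]; VV[0]=max(VV[0],msg_vec) then VV[0][0]++ -> VV[0]=[2, 0, 1]
Event 3: SEND 0->1: VV[0][0]++ -> VV[0]=[3, 0, 1], msg_vec=[3, 0, 1]; VV[1]=max(VV[1],msg_vec) then VV[1][1]++ -> VV[1]=[3, 1, 1]
Event 4: SEND 0->1: VV[0][0]++ -> VV[0]=[4, 0, 1], msg_vec=[4, 0, 1]; VV[1]=max(VV[1],msg_vec) then VV[1][1]++ -> VV[1]=[4, 2, 1]
Event 5: SEND 1->2: VV[1][1]++ -> VV[1]=[4, 3, 1], msg_vec=[4, 3, 1]; VV[2]=max(VV[2],msg_vec) then VV[2][2]++ -> VV[2]=[4, 3, 2]
Event 6: LOCAL 0: VV[0][0]++ -> VV[0]=[5, 0, 1]
Event 7: LOCAL 2: VV[2][2]++ -> VV[2]=[4, 3, 3]
Event 8: LOCAL 2: VV[2][2]++ -> VV[2]=[4, 3, 4]
Event 9: LOCAL 2: VV[2][2]++ -> VV[2]=[4, 3, 5]
Event 2 stamp: [0, 0, 1]
Event 4 stamp: [4, 0, 1]
[0, 0, 1] <= [4, 0, 1]? True
[4, 0, 1] <= [0, 0, 1]? False
Relation: before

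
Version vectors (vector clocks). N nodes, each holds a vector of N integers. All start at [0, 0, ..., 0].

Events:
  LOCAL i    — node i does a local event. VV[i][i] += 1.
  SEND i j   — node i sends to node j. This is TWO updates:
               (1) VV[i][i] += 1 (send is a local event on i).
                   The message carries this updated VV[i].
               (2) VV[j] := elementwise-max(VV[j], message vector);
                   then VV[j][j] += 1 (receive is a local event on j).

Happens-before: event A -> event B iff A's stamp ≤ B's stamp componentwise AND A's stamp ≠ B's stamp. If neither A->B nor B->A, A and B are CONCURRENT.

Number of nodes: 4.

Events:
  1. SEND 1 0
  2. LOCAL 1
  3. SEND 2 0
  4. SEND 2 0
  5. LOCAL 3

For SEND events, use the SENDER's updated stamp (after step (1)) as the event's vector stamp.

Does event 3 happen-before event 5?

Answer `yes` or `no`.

Initial: VV[0]=[0, 0, 0, 0]
Initial: VV[1]=[0, 0, 0, 0]
Initial: VV[2]=[0, 0, 0, 0]
Initial: VV[3]=[0, 0, 0, 0]
Event 1: SEND 1->0: VV[1][1]++ -> VV[1]=[0, 1, 0, 0], msg_vec=[0, 1, 0, 0]; VV[0]=max(VV[0],msg_vec) then VV[0][0]++ -> VV[0]=[1, 1, 0, 0]
Event 2: LOCAL 1: VV[1][1]++ -> VV[1]=[0, 2, 0, 0]
Event 3: SEND 2->0: VV[2][2]++ -> VV[2]=[0, 0, 1, 0], msg_vec=[0, 0, 1, 0]; VV[0]=max(VV[0],msg_vec) then VV[0][0]++ -> VV[0]=[2, 1, 1, 0]
Event 4: SEND 2->0: VV[2][2]++ -> VV[2]=[0, 0, 2, 0], msg_vec=[0, 0, 2, 0]; VV[0]=max(VV[0],msg_vec) then VV[0][0]++ -> VV[0]=[3, 1, 2, 0]
Event 5: LOCAL 3: VV[3][3]++ -> VV[3]=[0, 0, 0, 1]
Event 3 stamp: [0, 0, 1, 0]
Event 5 stamp: [0, 0, 0, 1]
[0, 0, 1, 0] <= [0, 0, 0, 1]? False. Equal? False. Happens-before: False

Answer: no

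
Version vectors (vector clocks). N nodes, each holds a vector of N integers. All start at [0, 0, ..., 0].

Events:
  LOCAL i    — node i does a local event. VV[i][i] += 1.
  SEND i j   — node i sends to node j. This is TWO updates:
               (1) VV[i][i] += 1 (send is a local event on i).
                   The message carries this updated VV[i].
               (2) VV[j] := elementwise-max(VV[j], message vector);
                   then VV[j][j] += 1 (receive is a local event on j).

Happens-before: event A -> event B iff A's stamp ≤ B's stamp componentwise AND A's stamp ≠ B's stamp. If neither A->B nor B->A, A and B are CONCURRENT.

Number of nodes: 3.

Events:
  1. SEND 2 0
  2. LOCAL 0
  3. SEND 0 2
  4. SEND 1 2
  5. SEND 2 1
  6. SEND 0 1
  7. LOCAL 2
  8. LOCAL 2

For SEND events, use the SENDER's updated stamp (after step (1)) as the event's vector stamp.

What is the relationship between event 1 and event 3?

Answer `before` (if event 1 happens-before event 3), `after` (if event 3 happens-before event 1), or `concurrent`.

Answer: before

Derivation:
Initial: VV[0]=[0, 0, 0]
Initial: VV[1]=[0, 0, 0]
Initial: VV[2]=[0, 0, 0]
Event 1: SEND 2->0: VV[2][2]++ -> VV[2]=[0, 0, 1], msg_vec=[0, 0, 1]; VV[0]=max(VV[0],msg_vec) then VV[0][0]++ -> VV[0]=[1, 0, 1]
Event 2: LOCAL 0: VV[0][0]++ -> VV[0]=[2, 0, 1]
Event 3: SEND 0->2: VV[0][0]++ -> VV[0]=[3, 0, 1], msg_vec=[3, 0, 1]; VV[2]=max(VV[2],msg_vec) then VV[2][2]++ -> VV[2]=[3, 0, 2]
Event 4: SEND 1->2: VV[1][1]++ -> VV[1]=[0, 1, 0], msg_vec=[0, 1, 0]; VV[2]=max(VV[2],msg_vec) then VV[2][2]++ -> VV[2]=[3, 1, 3]
Event 5: SEND 2->1: VV[2][2]++ -> VV[2]=[3, 1, 4], msg_vec=[3, 1, 4]; VV[1]=max(VV[1],msg_vec) then VV[1][1]++ -> VV[1]=[3, 2, 4]
Event 6: SEND 0->1: VV[0][0]++ -> VV[0]=[4, 0, 1], msg_vec=[4, 0, 1]; VV[1]=max(VV[1],msg_vec) then VV[1][1]++ -> VV[1]=[4, 3, 4]
Event 7: LOCAL 2: VV[2][2]++ -> VV[2]=[3, 1, 5]
Event 8: LOCAL 2: VV[2][2]++ -> VV[2]=[3, 1, 6]
Event 1 stamp: [0, 0, 1]
Event 3 stamp: [3, 0, 1]
[0, 0, 1] <= [3, 0, 1]? True
[3, 0, 1] <= [0, 0, 1]? False
Relation: before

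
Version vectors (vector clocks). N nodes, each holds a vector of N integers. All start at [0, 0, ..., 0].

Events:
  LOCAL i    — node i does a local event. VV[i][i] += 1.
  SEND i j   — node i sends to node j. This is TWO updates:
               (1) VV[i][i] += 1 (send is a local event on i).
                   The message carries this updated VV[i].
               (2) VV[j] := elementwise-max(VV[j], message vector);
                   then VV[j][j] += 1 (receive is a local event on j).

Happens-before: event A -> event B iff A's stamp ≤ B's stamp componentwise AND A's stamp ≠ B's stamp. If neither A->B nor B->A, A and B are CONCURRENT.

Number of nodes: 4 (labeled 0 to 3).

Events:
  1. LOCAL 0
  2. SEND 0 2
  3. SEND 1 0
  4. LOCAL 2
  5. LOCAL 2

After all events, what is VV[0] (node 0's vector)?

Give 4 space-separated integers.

Answer: 3 1 0 0

Derivation:
Initial: VV[0]=[0, 0, 0, 0]
Initial: VV[1]=[0, 0, 0, 0]
Initial: VV[2]=[0, 0, 0, 0]
Initial: VV[3]=[0, 0, 0, 0]
Event 1: LOCAL 0: VV[0][0]++ -> VV[0]=[1, 0, 0, 0]
Event 2: SEND 0->2: VV[0][0]++ -> VV[0]=[2, 0, 0, 0], msg_vec=[2, 0, 0, 0]; VV[2]=max(VV[2],msg_vec) then VV[2][2]++ -> VV[2]=[2, 0, 1, 0]
Event 3: SEND 1->0: VV[1][1]++ -> VV[1]=[0, 1, 0, 0], msg_vec=[0, 1, 0, 0]; VV[0]=max(VV[0],msg_vec) then VV[0][0]++ -> VV[0]=[3, 1, 0, 0]
Event 4: LOCAL 2: VV[2][2]++ -> VV[2]=[2, 0, 2, 0]
Event 5: LOCAL 2: VV[2][2]++ -> VV[2]=[2, 0, 3, 0]
Final vectors: VV[0]=[3, 1, 0, 0]; VV[1]=[0, 1, 0, 0]; VV[2]=[2, 0, 3, 0]; VV[3]=[0, 0, 0, 0]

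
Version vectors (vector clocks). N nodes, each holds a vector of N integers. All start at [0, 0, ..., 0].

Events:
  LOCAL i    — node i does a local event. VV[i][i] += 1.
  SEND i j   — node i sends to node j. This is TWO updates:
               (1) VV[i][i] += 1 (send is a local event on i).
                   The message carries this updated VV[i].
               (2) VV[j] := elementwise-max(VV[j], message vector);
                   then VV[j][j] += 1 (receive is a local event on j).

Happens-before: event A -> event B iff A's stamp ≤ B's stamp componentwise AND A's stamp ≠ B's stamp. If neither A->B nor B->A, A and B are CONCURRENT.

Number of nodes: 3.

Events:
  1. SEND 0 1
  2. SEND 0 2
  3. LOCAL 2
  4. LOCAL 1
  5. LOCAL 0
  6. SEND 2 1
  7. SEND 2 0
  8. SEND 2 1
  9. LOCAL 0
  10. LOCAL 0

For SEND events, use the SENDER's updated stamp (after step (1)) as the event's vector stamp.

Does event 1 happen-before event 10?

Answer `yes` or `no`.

Initial: VV[0]=[0, 0, 0]
Initial: VV[1]=[0, 0, 0]
Initial: VV[2]=[0, 0, 0]
Event 1: SEND 0->1: VV[0][0]++ -> VV[0]=[1, 0, 0], msg_vec=[1, 0, 0]; VV[1]=max(VV[1],msg_vec) then VV[1][1]++ -> VV[1]=[1, 1, 0]
Event 2: SEND 0->2: VV[0][0]++ -> VV[0]=[2, 0, 0], msg_vec=[2, 0, 0]; VV[2]=max(VV[2],msg_vec) then VV[2][2]++ -> VV[2]=[2, 0, 1]
Event 3: LOCAL 2: VV[2][2]++ -> VV[2]=[2, 0, 2]
Event 4: LOCAL 1: VV[1][1]++ -> VV[1]=[1, 2, 0]
Event 5: LOCAL 0: VV[0][0]++ -> VV[0]=[3, 0, 0]
Event 6: SEND 2->1: VV[2][2]++ -> VV[2]=[2, 0, 3], msg_vec=[2, 0, 3]; VV[1]=max(VV[1],msg_vec) then VV[1][1]++ -> VV[1]=[2, 3, 3]
Event 7: SEND 2->0: VV[2][2]++ -> VV[2]=[2, 0, 4], msg_vec=[2, 0, 4]; VV[0]=max(VV[0],msg_vec) then VV[0][0]++ -> VV[0]=[4, 0, 4]
Event 8: SEND 2->1: VV[2][2]++ -> VV[2]=[2, 0, 5], msg_vec=[2, 0, 5]; VV[1]=max(VV[1],msg_vec) then VV[1][1]++ -> VV[1]=[2, 4, 5]
Event 9: LOCAL 0: VV[0][0]++ -> VV[0]=[5, 0, 4]
Event 10: LOCAL 0: VV[0][0]++ -> VV[0]=[6, 0, 4]
Event 1 stamp: [1, 0, 0]
Event 10 stamp: [6, 0, 4]
[1, 0, 0] <= [6, 0, 4]? True. Equal? False. Happens-before: True

Answer: yes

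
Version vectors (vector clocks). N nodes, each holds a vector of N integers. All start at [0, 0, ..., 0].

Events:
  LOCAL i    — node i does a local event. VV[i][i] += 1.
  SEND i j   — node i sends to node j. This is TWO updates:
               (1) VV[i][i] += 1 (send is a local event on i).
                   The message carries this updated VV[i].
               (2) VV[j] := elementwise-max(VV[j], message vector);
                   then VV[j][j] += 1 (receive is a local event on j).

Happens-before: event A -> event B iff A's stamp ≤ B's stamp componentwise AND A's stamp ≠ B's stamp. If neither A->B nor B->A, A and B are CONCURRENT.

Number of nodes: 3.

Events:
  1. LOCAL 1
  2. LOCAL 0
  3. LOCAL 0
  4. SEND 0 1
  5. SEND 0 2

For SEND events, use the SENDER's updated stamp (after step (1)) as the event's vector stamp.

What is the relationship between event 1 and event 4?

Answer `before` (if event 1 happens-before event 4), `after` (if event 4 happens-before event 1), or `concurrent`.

Answer: concurrent

Derivation:
Initial: VV[0]=[0, 0, 0]
Initial: VV[1]=[0, 0, 0]
Initial: VV[2]=[0, 0, 0]
Event 1: LOCAL 1: VV[1][1]++ -> VV[1]=[0, 1, 0]
Event 2: LOCAL 0: VV[0][0]++ -> VV[0]=[1, 0, 0]
Event 3: LOCAL 0: VV[0][0]++ -> VV[0]=[2, 0, 0]
Event 4: SEND 0->1: VV[0][0]++ -> VV[0]=[3, 0, 0], msg_vec=[3, 0, 0]; VV[1]=max(VV[1],msg_vec) then VV[1][1]++ -> VV[1]=[3, 2, 0]
Event 5: SEND 0->2: VV[0][0]++ -> VV[0]=[4, 0, 0], msg_vec=[4, 0, 0]; VV[2]=max(VV[2],msg_vec) then VV[2][2]++ -> VV[2]=[4, 0, 1]
Event 1 stamp: [0, 1, 0]
Event 4 stamp: [3, 0, 0]
[0, 1, 0] <= [3, 0, 0]? False
[3, 0, 0] <= [0, 1, 0]? False
Relation: concurrent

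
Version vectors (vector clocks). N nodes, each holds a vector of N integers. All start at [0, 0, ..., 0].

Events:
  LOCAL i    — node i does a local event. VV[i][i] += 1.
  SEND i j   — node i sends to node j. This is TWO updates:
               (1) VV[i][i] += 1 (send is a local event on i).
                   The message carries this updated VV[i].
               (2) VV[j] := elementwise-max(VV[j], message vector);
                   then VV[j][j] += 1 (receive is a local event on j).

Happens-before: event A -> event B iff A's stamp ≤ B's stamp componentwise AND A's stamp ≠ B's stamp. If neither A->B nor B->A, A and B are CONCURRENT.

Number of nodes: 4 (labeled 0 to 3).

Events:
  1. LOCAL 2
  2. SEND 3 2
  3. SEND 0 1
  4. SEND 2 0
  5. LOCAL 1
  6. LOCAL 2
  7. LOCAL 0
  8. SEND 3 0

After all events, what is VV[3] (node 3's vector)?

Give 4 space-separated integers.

Initial: VV[0]=[0, 0, 0, 0]
Initial: VV[1]=[0, 0, 0, 0]
Initial: VV[2]=[0, 0, 0, 0]
Initial: VV[3]=[0, 0, 0, 0]
Event 1: LOCAL 2: VV[2][2]++ -> VV[2]=[0, 0, 1, 0]
Event 2: SEND 3->2: VV[3][3]++ -> VV[3]=[0, 0, 0, 1], msg_vec=[0, 0, 0, 1]; VV[2]=max(VV[2],msg_vec) then VV[2][2]++ -> VV[2]=[0, 0, 2, 1]
Event 3: SEND 0->1: VV[0][0]++ -> VV[0]=[1, 0, 0, 0], msg_vec=[1, 0, 0, 0]; VV[1]=max(VV[1],msg_vec) then VV[1][1]++ -> VV[1]=[1, 1, 0, 0]
Event 4: SEND 2->0: VV[2][2]++ -> VV[2]=[0, 0, 3, 1], msg_vec=[0, 0, 3, 1]; VV[0]=max(VV[0],msg_vec) then VV[0][0]++ -> VV[0]=[2, 0, 3, 1]
Event 5: LOCAL 1: VV[1][1]++ -> VV[1]=[1, 2, 0, 0]
Event 6: LOCAL 2: VV[2][2]++ -> VV[2]=[0, 0, 4, 1]
Event 7: LOCAL 0: VV[0][0]++ -> VV[0]=[3, 0, 3, 1]
Event 8: SEND 3->0: VV[3][3]++ -> VV[3]=[0, 0, 0, 2], msg_vec=[0, 0, 0, 2]; VV[0]=max(VV[0],msg_vec) then VV[0][0]++ -> VV[0]=[4, 0, 3, 2]
Final vectors: VV[0]=[4, 0, 3, 2]; VV[1]=[1, 2, 0, 0]; VV[2]=[0, 0, 4, 1]; VV[3]=[0, 0, 0, 2]

Answer: 0 0 0 2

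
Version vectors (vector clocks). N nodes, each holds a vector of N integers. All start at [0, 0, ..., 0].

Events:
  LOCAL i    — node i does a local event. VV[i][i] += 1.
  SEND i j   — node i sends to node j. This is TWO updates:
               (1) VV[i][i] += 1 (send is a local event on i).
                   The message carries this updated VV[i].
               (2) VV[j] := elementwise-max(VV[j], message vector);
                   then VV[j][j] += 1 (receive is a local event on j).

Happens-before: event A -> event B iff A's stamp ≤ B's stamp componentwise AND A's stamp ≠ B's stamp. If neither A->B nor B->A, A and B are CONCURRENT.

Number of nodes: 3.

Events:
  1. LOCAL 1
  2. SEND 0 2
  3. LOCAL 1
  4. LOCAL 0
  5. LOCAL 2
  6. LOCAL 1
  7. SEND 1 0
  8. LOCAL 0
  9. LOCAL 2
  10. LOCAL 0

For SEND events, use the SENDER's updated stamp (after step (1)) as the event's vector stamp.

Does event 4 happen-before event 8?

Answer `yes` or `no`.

Initial: VV[0]=[0, 0, 0]
Initial: VV[1]=[0, 0, 0]
Initial: VV[2]=[0, 0, 0]
Event 1: LOCAL 1: VV[1][1]++ -> VV[1]=[0, 1, 0]
Event 2: SEND 0->2: VV[0][0]++ -> VV[0]=[1, 0, 0], msg_vec=[1, 0, 0]; VV[2]=max(VV[2],msg_vec) then VV[2][2]++ -> VV[2]=[1, 0, 1]
Event 3: LOCAL 1: VV[1][1]++ -> VV[1]=[0, 2, 0]
Event 4: LOCAL 0: VV[0][0]++ -> VV[0]=[2, 0, 0]
Event 5: LOCAL 2: VV[2][2]++ -> VV[2]=[1, 0, 2]
Event 6: LOCAL 1: VV[1][1]++ -> VV[1]=[0, 3, 0]
Event 7: SEND 1->0: VV[1][1]++ -> VV[1]=[0, 4, 0], msg_vec=[0, 4, 0]; VV[0]=max(VV[0],msg_vec) then VV[0][0]++ -> VV[0]=[3, 4, 0]
Event 8: LOCAL 0: VV[0][0]++ -> VV[0]=[4, 4, 0]
Event 9: LOCAL 2: VV[2][2]++ -> VV[2]=[1, 0, 3]
Event 10: LOCAL 0: VV[0][0]++ -> VV[0]=[5, 4, 0]
Event 4 stamp: [2, 0, 0]
Event 8 stamp: [4, 4, 0]
[2, 0, 0] <= [4, 4, 0]? True. Equal? False. Happens-before: True

Answer: yes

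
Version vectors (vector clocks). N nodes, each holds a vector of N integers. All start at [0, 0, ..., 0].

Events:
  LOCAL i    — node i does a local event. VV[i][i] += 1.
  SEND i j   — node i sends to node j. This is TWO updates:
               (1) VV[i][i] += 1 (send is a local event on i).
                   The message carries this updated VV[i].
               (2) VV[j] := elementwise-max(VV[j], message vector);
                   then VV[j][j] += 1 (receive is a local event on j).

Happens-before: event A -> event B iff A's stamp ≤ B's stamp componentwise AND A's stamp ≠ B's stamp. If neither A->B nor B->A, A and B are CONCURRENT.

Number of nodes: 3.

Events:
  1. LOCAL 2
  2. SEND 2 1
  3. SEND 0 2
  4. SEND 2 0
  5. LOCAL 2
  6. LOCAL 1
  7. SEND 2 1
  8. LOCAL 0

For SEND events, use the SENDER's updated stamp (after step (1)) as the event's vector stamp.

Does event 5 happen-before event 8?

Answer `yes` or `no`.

Initial: VV[0]=[0, 0, 0]
Initial: VV[1]=[0, 0, 0]
Initial: VV[2]=[0, 0, 0]
Event 1: LOCAL 2: VV[2][2]++ -> VV[2]=[0, 0, 1]
Event 2: SEND 2->1: VV[2][2]++ -> VV[2]=[0, 0, 2], msg_vec=[0, 0, 2]; VV[1]=max(VV[1],msg_vec) then VV[1][1]++ -> VV[1]=[0, 1, 2]
Event 3: SEND 0->2: VV[0][0]++ -> VV[0]=[1, 0, 0], msg_vec=[1, 0, 0]; VV[2]=max(VV[2],msg_vec) then VV[2][2]++ -> VV[2]=[1, 0, 3]
Event 4: SEND 2->0: VV[2][2]++ -> VV[2]=[1, 0, 4], msg_vec=[1, 0, 4]; VV[0]=max(VV[0],msg_vec) then VV[0][0]++ -> VV[0]=[2, 0, 4]
Event 5: LOCAL 2: VV[2][2]++ -> VV[2]=[1, 0, 5]
Event 6: LOCAL 1: VV[1][1]++ -> VV[1]=[0, 2, 2]
Event 7: SEND 2->1: VV[2][2]++ -> VV[2]=[1, 0, 6], msg_vec=[1, 0, 6]; VV[1]=max(VV[1],msg_vec) then VV[1][1]++ -> VV[1]=[1, 3, 6]
Event 8: LOCAL 0: VV[0][0]++ -> VV[0]=[3, 0, 4]
Event 5 stamp: [1, 0, 5]
Event 8 stamp: [3, 0, 4]
[1, 0, 5] <= [3, 0, 4]? False. Equal? False. Happens-before: False

Answer: no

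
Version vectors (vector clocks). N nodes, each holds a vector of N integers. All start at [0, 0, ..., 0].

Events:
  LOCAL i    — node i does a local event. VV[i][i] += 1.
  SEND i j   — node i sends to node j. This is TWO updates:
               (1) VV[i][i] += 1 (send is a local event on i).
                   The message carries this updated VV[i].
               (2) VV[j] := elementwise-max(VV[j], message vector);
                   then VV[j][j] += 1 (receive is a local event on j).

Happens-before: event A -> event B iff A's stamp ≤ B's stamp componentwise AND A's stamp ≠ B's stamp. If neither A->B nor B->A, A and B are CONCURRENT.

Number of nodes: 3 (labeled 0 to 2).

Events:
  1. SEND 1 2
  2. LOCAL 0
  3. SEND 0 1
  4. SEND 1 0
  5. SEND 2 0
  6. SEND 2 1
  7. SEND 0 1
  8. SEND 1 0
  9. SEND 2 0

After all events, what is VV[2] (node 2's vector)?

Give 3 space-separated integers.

Answer: 0 1 4

Derivation:
Initial: VV[0]=[0, 0, 0]
Initial: VV[1]=[0, 0, 0]
Initial: VV[2]=[0, 0, 0]
Event 1: SEND 1->2: VV[1][1]++ -> VV[1]=[0, 1, 0], msg_vec=[0, 1, 0]; VV[2]=max(VV[2],msg_vec) then VV[2][2]++ -> VV[2]=[0, 1, 1]
Event 2: LOCAL 0: VV[0][0]++ -> VV[0]=[1, 0, 0]
Event 3: SEND 0->1: VV[0][0]++ -> VV[0]=[2, 0, 0], msg_vec=[2, 0, 0]; VV[1]=max(VV[1],msg_vec) then VV[1][1]++ -> VV[1]=[2, 2, 0]
Event 4: SEND 1->0: VV[1][1]++ -> VV[1]=[2, 3, 0], msg_vec=[2, 3, 0]; VV[0]=max(VV[0],msg_vec) then VV[0][0]++ -> VV[0]=[3, 3, 0]
Event 5: SEND 2->0: VV[2][2]++ -> VV[2]=[0, 1, 2], msg_vec=[0, 1, 2]; VV[0]=max(VV[0],msg_vec) then VV[0][0]++ -> VV[0]=[4, 3, 2]
Event 6: SEND 2->1: VV[2][2]++ -> VV[2]=[0, 1, 3], msg_vec=[0, 1, 3]; VV[1]=max(VV[1],msg_vec) then VV[1][1]++ -> VV[1]=[2, 4, 3]
Event 7: SEND 0->1: VV[0][0]++ -> VV[0]=[5, 3, 2], msg_vec=[5, 3, 2]; VV[1]=max(VV[1],msg_vec) then VV[1][1]++ -> VV[1]=[5, 5, 3]
Event 8: SEND 1->0: VV[1][1]++ -> VV[1]=[5, 6, 3], msg_vec=[5, 6, 3]; VV[0]=max(VV[0],msg_vec) then VV[0][0]++ -> VV[0]=[6, 6, 3]
Event 9: SEND 2->0: VV[2][2]++ -> VV[2]=[0, 1, 4], msg_vec=[0, 1, 4]; VV[0]=max(VV[0],msg_vec) then VV[0][0]++ -> VV[0]=[7, 6, 4]
Final vectors: VV[0]=[7, 6, 4]; VV[1]=[5, 6, 3]; VV[2]=[0, 1, 4]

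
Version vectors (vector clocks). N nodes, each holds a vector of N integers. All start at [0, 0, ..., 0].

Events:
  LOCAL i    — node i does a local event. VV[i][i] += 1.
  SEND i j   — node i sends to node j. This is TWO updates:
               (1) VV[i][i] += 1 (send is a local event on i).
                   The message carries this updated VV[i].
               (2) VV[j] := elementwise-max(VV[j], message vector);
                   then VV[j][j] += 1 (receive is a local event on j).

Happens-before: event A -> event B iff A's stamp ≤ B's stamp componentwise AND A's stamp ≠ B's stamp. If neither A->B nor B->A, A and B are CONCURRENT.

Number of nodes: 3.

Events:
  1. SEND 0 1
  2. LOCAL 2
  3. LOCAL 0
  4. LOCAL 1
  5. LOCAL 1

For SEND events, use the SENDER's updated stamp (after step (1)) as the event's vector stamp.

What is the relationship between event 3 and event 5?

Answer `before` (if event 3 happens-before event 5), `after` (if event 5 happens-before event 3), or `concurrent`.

Initial: VV[0]=[0, 0, 0]
Initial: VV[1]=[0, 0, 0]
Initial: VV[2]=[0, 0, 0]
Event 1: SEND 0->1: VV[0][0]++ -> VV[0]=[1, 0, 0], msg_vec=[1, 0, 0]; VV[1]=max(VV[1],msg_vec) then VV[1][1]++ -> VV[1]=[1, 1, 0]
Event 2: LOCAL 2: VV[2][2]++ -> VV[2]=[0, 0, 1]
Event 3: LOCAL 0: VV[0][0]++ -> VV[0]=[2, 0, 0]
Event 4: LOCAL 1: VV[1][1]++ -> VV[1]=[1, 2, 0]
Event 5: LOCAL 1: VV[1][1]++ -> VV[1]=[1, 3, 0]
Event 3 stamp: [2, 0, 0]
Event 5 stamp: [1, 3, 0]
[2, 0, 0] <= [1, 3, 0]? False
[1, 3, 0] <= [2, 0, 0]? False
Relation: concurrent

Answer: concurrent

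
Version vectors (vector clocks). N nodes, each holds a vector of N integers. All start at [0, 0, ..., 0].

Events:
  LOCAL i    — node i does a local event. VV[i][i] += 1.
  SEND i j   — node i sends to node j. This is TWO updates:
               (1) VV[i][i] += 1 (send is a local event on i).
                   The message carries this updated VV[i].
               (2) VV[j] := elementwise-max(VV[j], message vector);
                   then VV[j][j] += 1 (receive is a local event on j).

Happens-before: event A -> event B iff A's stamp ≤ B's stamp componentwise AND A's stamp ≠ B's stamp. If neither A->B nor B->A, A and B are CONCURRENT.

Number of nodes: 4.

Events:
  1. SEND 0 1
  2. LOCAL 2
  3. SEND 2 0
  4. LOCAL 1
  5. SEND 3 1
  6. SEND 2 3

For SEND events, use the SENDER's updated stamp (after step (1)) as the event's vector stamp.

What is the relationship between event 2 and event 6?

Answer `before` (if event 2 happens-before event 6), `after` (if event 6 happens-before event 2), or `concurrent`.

Initial: VV[0]=[0, 0, 0, 0]
Initial: VV[1]=[0, 0, 0, 0]
Initial: VV[2]=[0, 0, 0, 0]
Initial: VV[3]=[0, 0, 0, 0]
Event 1: SEND 0->1: VV[0][0]++ -> VV[0]=[1, 0, 0, 0], msg_vec=[1, 0, 0, 0]; VV[1]=max(VV[1],msg_vec) then VV[1][1]++ -> VV[1]=[1, 1, 0, 0]
Event 2: LOCAL 2: VV[2][2]++ -> VV[2]=[0, 0, 1, 0]
Event 3: SEND 2->0: VV[2][2]++ -> VV[2]=[0, 0, 2, 0], msg_vec=[0, 0, 2, 0]; VV[0]=max(VV[0],msg_vec) then VV[0][0]++ -> VV[0]=[2, 0, 2, 0]
Event 4: LOCAL 1: VV[1][1]++ -> VV[1]=[1, 2, 0, 0]
Event 5: SEND 3->1: VV[3][3]++ -> VV[3]=[0, 0, 0, 1], msg_vec=[0, 0, 0, 1]; VV[1]=max(VV[1],msg_vec) then VV[1][1]++ -> VV[1]=[1, 3, 0, 1]
Event 6: SEND 2->3: VV[2][2]++ -> VV[2]=[0, 0, 3, 0], msg_vec=[0, 0, 3, 0]; VV[3]=max(VV[3],msg_vec) then VV[3][3]++ -> VV[3]=[0, 0, 3, 2]
Event 2 stamp: [0, 0, 1, 0]
Event 6 stamp: [0, 0, 3, 0]
[0, 0, 1, 0] <= [0, 0, 3, 0]? True
[0, 0, 3, 0] <= [0, 0, 1, 0]? False
Relation: before

Answer: before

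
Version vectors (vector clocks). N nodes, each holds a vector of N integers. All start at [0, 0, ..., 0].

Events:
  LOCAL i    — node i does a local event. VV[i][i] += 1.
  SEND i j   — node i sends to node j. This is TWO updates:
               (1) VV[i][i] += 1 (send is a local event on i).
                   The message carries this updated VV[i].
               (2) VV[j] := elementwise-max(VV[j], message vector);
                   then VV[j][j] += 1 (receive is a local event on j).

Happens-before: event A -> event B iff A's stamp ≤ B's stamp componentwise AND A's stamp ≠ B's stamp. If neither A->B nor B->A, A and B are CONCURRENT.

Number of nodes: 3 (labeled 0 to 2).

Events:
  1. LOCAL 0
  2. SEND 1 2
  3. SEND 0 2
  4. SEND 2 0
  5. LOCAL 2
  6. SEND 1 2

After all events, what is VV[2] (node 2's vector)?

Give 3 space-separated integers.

Answer: 2 2 5

Derivation:
Initial: VV[0]=[0, 0, 0]
Initial: VV[1]=[0, 0, 0]
Initial: VV[2]=[0, 0, 0]
Event 1: LOCAL 0: VV[0][0]++ -> VV[0]=[1, 0, 0]
Event 2: SEND 1->2: VV[1][1]++ -> VV[1]=[0, 1, 0], msg_vec=[0, 1, 0]; VV[2]=max(VV[2],msg_vec) then VV[2][2]++ -> VV[2]=[0, 1, 1]
Event 3: SEND 0->2: VV[0][0]++ -> VV[0]=[2, 0, 0], msg_vec=[2, 0, 0]; VV[2]=max(VV[2],msg_vec) then VV[2][2]++ -> VV[2]=[2, 1, 2]
Event 4: SEND 2->0: VV[2][2]++ -> VV[2]=[2, 1, 3], msg_vec=[2, 1, 3]; VV[0]=max(VV[0],msg_vec) then VV[0][0]++ -> VV[0]=[3, 1, 3]
Event 5: LOCAL 2: VV[2][2]++ -> VV[2]=[2, 1, 4]
Event 6: SEND 1->2: VV[1][1]++ -> VV[1]=[0, 2, 0], msg_vec=[0, 2, 0]; VV[2]=max(VV[2],msg_vec) then VV[2][2]++ -> VV[2]=[2, 2, 5]
Final vectors: VV[0]=[3, 1, 3]; VV[1]=[0, 2, 0]; VV[2]=[2, 2, 5]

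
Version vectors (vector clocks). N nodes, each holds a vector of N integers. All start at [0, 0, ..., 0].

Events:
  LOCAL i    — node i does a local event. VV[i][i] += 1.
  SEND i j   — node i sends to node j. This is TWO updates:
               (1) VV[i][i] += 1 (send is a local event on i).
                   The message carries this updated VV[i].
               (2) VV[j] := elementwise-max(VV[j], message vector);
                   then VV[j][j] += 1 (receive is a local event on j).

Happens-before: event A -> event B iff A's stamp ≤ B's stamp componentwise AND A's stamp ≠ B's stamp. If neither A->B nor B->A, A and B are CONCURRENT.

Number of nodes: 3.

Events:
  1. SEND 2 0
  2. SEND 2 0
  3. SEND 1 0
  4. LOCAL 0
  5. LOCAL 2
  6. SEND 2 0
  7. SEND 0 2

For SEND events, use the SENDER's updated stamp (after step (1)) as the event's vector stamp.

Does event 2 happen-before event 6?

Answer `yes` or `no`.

Answer: yes

Derivation:
Initial: VV[0]=[0, 0, 0]
Initial: VV[1]=[0, 0, 0]
Initial: VV[2]=[0, 0, 0]
Event 1: SEND 2->0: VV[2][2]++ -> VV[2]=[0, 0, 1], msg_vec=[0, 0, 1]; VV[0]=max(VV[0],msg_vec) then VV[0][0]++ -> VV[0]=[1, 0, 1]
Event 2: SEND 2->0: VV[2][2]++ -> VV[2]=[0, 0, 2], msg_vec=[0, 0, 2]; VV[0]=max(VV[0],msg_vec) then VV[0][0]++ -> VV[0]=[2, 0, 2]
Event 3: SEND 1->0: VV[1][1]++ -> VV[1]=[0, 1, 0], msg_vec=[0, 1, 0]; VV[0]=max(VV[0],msg_vec) then VV[0][0]++ -> VV[0]=[3, 1, 2]
Event 4: LOCAL 0: VV[0][0]++ -> VV[0]=[4, 1, 2]
Event 5: LOCAL 2: VV[2][2]++ -> VV[2]=[0, 0, 3]
Event 6: SEND 2->0: VV[2][2]++ -> VV[2]=[0, 0, 4], msg_vec=[0, 0, 4]; VV[0]=max(VV[0],msg_vec) then VV[0][0]++ -> VV[0]=[5, 1, 4]
Event 7: SEND 0->2: VV[0][0]++ -> VV[0]=[6, 1, 4], msg_vec=[6, 1, 4]; VV[2]=max(VV[2],msg_vec) then VV[2][2]++ -> VV[2]=[6, 1, 5]
Event 2 stamp: [0, 0, 2]
Event 6 stamp: [0, 0, 4]
[0, 0, 2] <= [0, 0, 4]? True. Equal? False. Happens-before: True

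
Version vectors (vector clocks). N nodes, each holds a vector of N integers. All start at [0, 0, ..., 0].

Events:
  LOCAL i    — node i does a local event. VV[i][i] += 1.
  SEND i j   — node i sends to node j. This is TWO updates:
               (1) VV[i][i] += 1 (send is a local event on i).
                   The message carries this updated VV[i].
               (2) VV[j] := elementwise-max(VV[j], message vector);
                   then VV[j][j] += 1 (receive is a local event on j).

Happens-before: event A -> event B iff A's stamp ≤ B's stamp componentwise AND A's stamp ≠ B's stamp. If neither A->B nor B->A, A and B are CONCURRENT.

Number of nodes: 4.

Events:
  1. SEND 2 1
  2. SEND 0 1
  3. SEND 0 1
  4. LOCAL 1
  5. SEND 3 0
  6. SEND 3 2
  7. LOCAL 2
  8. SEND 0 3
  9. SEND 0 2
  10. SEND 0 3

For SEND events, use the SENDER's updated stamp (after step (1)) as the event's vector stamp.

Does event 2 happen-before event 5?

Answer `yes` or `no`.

Answer: no

Derivation:
Initial: VV[0]=[0, 0, 0, 0]
Initial: VV[1]=[0, 0, 0, 0]
Initial: VV[2]=[0, 0, 0, 0]
Initial: VV[3]=[0, 0, 0, 0]
Event 1: SEND 2->1: VV[2][2]++ -> VV[2]=[0, 0, 1, 0], msg_vec=[0, 0, 1, 0]; VV[1]=max(VV[1],msg_vec) then VV[1][1]++ -> VV[1]=[0, 1, 1, 0]
Event 2: SEND 0->1: VV[0][0]++ -> VV[0]=[1, 0, 0, 0], msg_vec=[1, 0, 0, 0]; VV[1]=max(VV[1],msg_vec) then VV[1][1]++ -> VV[1]=[1, 2, 1, 0]
Event 3: SEND 0->1: VV[0][0]++ -> VV[0]=[2, 0, 0, 0], msg_vec=[2, 0, 0, 0]; VV[1]=max(VV[1],msg_vec) then VV[1][1]++ -> VV[1]=[2, 3, 1, 0]
Event 4: LOCAL 1: VV[1][1]++ -> VV[1]=[2, 4, 1, 0]
Event 5: SEND 3->0: VV[3][3]++ -> VV[3]=[0, 0, 0, 1], msg_vec=[0, 0, 0, 1]; VV[0]=max(VV[0],msg_vec) then VV[0][0]++ -> VV[0]=[3, 0, 0, 1]
Event 6: SEND 3->2: VV[3][3]++ -> VV[3]=[0, 0, 0, 2], msg_vec=[0, 0, 0, 2]; VV[2]=max(VV[2],msg_vec) then VV[2][2]++ -> VV[2]=[0, 0, 2, 2]
Event 7: LOCAL 2: VV[2][2]++ -> VV[2]=[0, 0, 3, 2]
Event 8: SEND 0->3: VV[0][0]++ -> VV[0]=[4, 0, 0, 1], msg_vec=[4, 0, 0, 1]; VV[3]=max(VV[3],msg_vec) then VV[3][3]++ -> VV[3]=[4, 0, 0, 3]
Event 9: SEND 0->2: VV[0][0]++ -> VV[0]=[5, 0, 0, 1], msg_vec=[5, 0, 0, 1]; VV[2]=max(VV[2],msg_vec) then VV[2][2]++ -> VV[2]=[5, 0, 4, 2]
Event 10: SEND 0->3: VV[0][0]++ -> VV[0]=[6, 0, 0, 1], msg_vec=[6, 0, 0, 1]; VV[3]=max(VV[3],msg_vec) then VV[3][3]++ -> VV[3]=[6, 0, 0, 4]
Event 2 stamp: [1, 0, 0, 0]
Event 5 stamp: [0, 0, 0, 1]
[1, 0, 0, 0] <= [0, 0, 0, 1]? False. Equal? False. Happens-before: False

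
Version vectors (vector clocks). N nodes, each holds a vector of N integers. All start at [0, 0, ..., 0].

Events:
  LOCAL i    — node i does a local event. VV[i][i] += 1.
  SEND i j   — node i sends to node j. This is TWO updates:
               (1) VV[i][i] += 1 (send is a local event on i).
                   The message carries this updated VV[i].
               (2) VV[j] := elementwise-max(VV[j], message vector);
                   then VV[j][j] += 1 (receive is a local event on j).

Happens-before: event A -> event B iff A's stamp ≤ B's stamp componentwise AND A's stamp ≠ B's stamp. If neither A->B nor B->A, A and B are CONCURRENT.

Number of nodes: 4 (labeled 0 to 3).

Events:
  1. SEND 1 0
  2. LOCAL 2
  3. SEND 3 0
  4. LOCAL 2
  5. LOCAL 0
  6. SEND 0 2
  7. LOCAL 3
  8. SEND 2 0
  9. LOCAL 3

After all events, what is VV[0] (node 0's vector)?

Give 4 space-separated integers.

Answer: 5 1 4 1

Derivation:
Initial: VV[0]=[0, 0, 0, 0]
Initial: VV[1]=[0, 0, 0, 0]
Initial: VV[2]=[0, 0, 0, 0]
Initial: VV[3]=[0, 0, 0, 0]
Event 1: SEND 1->0: VV[1][1]++ -> VV[1]=[0, 1, 0, 0], msg_vec=[0, 1, 0, 0]; VV[0]=max(VV[0],msg_vec) then VV[0][0]++ -> VV[0]=[1, 1, 0, 0]
Event 2: LOCAL 2: VV[2][2]++ -> VV[2]=[0, 0, 1, 0]
Event 3: SEND 3->0: VV[3][3]++ -> VV[3]=[0, 0, 0, 1], msg_vec=[0, 0, 0, 1]; VV[0]=max(VV[0],msg_vec) then VV[0][0]++ -> VV[0]=[2, 1, 0, 1]
Event 4: LOCAL 2: VV[2][2]++ -> VV[2]=[0, 0, 2, 0]
Event 5: LOCAL 0: VV[0][0]++ -> VV[0]=[3, 1, 0, 1]
Event 6: SEND 0->2: VV[0][0]++ -> VV[0]=[4, 1, 0, 1], msg_vec=[4, 1, 0, 1]; VV[2]=max(VV[2],msg_vec) then VV[2][2]++ -> VV[2]=[4, 1, 3, 1]
Event 7: LOCAL 3: VV[3][3]++ -> VV[3]=[0, 0, 0, 2]
Event 8: SEND 2->0: VV[2][2]++ -> VV[2]=[4, 1, 4, 1], msg_vec=[4, 1, 4, 1]; VV[0]=max(VV[0],msg_vec) then VV[0][0]++ -> VV[0]=[5, 1, 4, 1]
Event 9: LOCAL 3: VV[3][3]++ -> VV[3]=[0, 0, 0, 3]
Final vectors: VV[0]=[5, 1, 4, 1]; VV[1]=[0, 1, 0, 0]; VV[2]=[4, 1, 4, 1]; VV[3]=[0, 0, 0, 3]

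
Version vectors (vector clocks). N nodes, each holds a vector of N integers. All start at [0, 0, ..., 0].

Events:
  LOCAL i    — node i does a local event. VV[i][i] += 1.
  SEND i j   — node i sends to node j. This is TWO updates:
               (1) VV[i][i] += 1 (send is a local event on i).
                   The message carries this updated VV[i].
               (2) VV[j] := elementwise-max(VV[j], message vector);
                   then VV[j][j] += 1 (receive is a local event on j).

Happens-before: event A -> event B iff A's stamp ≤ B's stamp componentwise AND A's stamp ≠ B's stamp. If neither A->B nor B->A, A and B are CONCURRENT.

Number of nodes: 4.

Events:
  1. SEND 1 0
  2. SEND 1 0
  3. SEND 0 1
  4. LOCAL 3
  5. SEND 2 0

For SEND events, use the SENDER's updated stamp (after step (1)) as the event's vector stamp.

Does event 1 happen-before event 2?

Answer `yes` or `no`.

Answer: yes

Derivation:
Initial: VV[0]=[0, 0, 0, 0]
Initial: VV[1]=[0, 0, 0, 0]
Initial: VV[2]=[0, 0, 0, 0]
Initial: VV[3]=[0, 0, 0, 0]
Event 1: SEND 1->0: VV[1][1]++ -> VV[1]=[0, 1, 0, 0], msg_vec=[0, 1, 0, 0]; VV[0]=max(VV[0],msg_vec) then VV[0][0]++ -> VV[0]=[1, 1, 0, 0]
Event 2: SEND 1->0: VV[1][1]++ -> VV[1]=[0, 2, 0, 0], msg_vec=[0, 2, 0, 0]; VV[0]=max(VV[0],msg_vec) then VV[0][0]++ -> VV[0]=[2, 2, 0, 0]
Event 3: SEND 0->1: VV[0][0]++ -> VV[0]=[3, 2, 0, 0], msg_vec=[3, 2, 0, 0]; VV[1]=max(VV[1],msg_vec) then VV[1][1]++ -> VV[1]=[3, 3, 0, 0]
Event 4: LOCAL 3: VV[3][3]++ -> VV[3]=[0, 0, 0, 1]
Event 5: SEND 2->0: VV[2][2]++ -> VV[2]=[0, 0, 1, 0], msg_vec=[0, 0, 1, 0]; VV[0]=max(VV[0],msg_vec) then VV[0][0]++ -> VV[0]=[4, 2, 1, 0]
Event 1 stamp: [0, 1, 0, 0]
Event 2 stamp: [0, 2, 0, 0]
[0, 1, 0, 0] <= [0, 2, 0, 0]? True. Equal? False. Happens-before: True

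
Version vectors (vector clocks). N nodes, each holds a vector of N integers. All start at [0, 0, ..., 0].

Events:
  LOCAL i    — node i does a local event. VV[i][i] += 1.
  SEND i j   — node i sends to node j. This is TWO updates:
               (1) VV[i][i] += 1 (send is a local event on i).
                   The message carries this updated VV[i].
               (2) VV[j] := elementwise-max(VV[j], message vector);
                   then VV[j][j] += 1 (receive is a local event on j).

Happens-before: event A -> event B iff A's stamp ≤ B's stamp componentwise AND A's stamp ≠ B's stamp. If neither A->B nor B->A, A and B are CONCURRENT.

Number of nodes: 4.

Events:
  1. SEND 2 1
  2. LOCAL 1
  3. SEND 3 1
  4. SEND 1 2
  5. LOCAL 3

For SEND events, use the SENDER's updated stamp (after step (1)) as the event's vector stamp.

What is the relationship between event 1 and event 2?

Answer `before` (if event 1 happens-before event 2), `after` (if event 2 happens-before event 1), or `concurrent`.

Answer: before

Derivation:
Initial: VV[0]=[0, 0, 0, 0]
Initial: VV[1]=[0, 0, 0, 0]
Initial: VV[2]=[0, 0, 0, 0]
Initial: VV[3]=[0, 0, 0, 0]
Event 1: SEND 2->1: VV[2][2]++ -> VV[2]=[0, 0, 1, 0], msg_vec=[0, 0, 1, 0]; VV[1]=max(VV[1],msg_vec) then VV[1][1]++ -> VV[1]=[0, 1, 1, 0]
Event 2: LOCAL 1: VV[1][1]++ -> VV[1]=[0, 2, 1, 0]
Event 3: SEND 3->1: VV[3][3]++ -> VV[3]=[0, 0, 0, 1], msg_vec=[0, 0, 0, 1]; VV[1]=max(VV[1],msg_vec) then VV[1][1]++ -> VV[1]=[0, 3, 1, 1]
Event 4: SEND 1->2: VV[1][1]++ -> VV[1]=[0, 4, 1, 1], msg_vec=[0, 4, 1, 1]; VV[2]=max(VV[2],msg_vec) then VV[2][2]++ -> VV[2]=[0, 4, 2, 1]
Event 5: LOCAL 3: VV[3][3]++ -> VV[3]=[0, 0, 0, 2]
Event 1 stamp: [0, 0, 1, 0]
Event 2 stamp: [0, 2, 1, 0]
[0, 0, 1, 0] <= [0, 2, 1, 0]? True
[0, 2, 1, 0] <= [0, 0, 1, 0]? False
Relation: before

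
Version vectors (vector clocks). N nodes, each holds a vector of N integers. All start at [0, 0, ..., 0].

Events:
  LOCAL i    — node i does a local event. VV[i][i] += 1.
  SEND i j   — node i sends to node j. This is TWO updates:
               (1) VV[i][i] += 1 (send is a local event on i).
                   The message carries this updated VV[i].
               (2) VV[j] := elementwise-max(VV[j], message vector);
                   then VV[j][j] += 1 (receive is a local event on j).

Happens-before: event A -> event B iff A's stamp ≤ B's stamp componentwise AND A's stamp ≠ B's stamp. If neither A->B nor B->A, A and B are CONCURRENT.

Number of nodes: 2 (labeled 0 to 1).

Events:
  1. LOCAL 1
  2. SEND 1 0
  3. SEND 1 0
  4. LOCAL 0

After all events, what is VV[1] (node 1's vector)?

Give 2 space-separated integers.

Answer: 0 3

Derivation:
Initial: VV[0]=[0, 0]
Initial: VV[1]=[0, 0]
Event 1: LOCAL 1: VV[1][1]++ -> VV[1]=[0, 1]
Event 2: SEND 1->0: VV[1][1]++ -> VV[1]=[0, 2], msg_vec=[0, 2]; VV[0]=max(VV[0],msg_vec) then VV[0][0]++ -> VV[0]=[1, 2]
Event 3: SEND 1->0: VV[1][1]++ -> VV[1]=[0, 3], msg_vec=[0, 3]; VV[0]=max(VV[0],msg_vec) then VV[0][0]++ -> VV[0]=[2, 3]
Event 4: LOCAL 0: VV[0][0]++ -> VV[0]=[3, 3]
Final vectors: VV[0]=[3, 3]; VV[1]=[0, 3]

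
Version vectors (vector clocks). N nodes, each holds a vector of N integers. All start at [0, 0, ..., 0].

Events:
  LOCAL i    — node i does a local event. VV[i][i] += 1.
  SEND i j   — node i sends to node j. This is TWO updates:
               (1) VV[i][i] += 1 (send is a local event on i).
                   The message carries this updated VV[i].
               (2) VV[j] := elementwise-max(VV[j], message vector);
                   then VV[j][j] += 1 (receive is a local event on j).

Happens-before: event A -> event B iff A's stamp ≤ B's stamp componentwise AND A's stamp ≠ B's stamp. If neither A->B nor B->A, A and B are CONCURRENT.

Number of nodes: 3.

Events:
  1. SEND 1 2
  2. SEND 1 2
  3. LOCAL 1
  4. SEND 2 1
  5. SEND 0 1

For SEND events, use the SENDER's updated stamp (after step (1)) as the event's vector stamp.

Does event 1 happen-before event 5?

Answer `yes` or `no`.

Answer: no

Derivation:
Initial: VV[0]=[0, 0, 0]
Initial: VV[1]=[0, 0, 0]
Initial: VV[2]=[0, 0, 0]
Event 1: SEND 1->2: VV[1][1]++ -> VV[1]=[0, 1, 0], msg_vec=[0, 1, 0]; VV[2]=max(VV[2],msg_vec) then VV[2][2]++ -> VV[2]=[0, 1, 1]
Event 2: SEND 1->2: VV[1][1]++ -> VV[1]=[0, 2, 0], msg_vec=[0, 2, 0]; VV[2]=max(VV[2],msg_vec) then VV[2][2]++ -> VV[2]=[0, 2, 2]
Event 3: LOCAL 1: VV[1][1]++ -> VV[1]=[0, 3, 0]
Event 4: SEND 2->1: VV[2][2]++ -> VV[2]=[0, 2, 3], msg_vec=[0, 2, 3]; VV[1]=max(VV[1],msg_vec) then VV[1][1]++ -> VV[1]=[0, 4, 3]
Event 5: SEND 0->1: VV[0][0]++ -> VV[0]=[1, 0, 0], msg_vec=[1, 0, 0]; VV[1]=max(VV[1],msg_vec) then VV[1][1]++ -> VV[1]=[1, 5, 3]
Event 1 stamp: [0, 1, 0]
Event 5 stamp: [1, 0, 0]
[0, 1, 0] <= [1, 0, 0]? False. Equal? False. Happens-before: False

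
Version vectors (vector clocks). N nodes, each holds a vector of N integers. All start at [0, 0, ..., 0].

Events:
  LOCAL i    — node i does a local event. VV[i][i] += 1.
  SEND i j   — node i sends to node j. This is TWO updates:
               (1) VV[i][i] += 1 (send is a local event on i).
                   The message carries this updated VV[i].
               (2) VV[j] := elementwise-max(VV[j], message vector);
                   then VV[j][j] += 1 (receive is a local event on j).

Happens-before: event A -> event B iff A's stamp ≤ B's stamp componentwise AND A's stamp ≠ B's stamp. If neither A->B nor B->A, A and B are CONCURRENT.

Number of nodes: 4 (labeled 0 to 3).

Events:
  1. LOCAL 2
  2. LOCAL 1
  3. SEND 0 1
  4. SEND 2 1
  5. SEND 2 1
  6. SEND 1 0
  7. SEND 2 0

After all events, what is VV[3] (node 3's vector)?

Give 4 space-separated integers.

Initial: VV[0]=[0, 0, 0, 0]
Initial: VV[1]=[0, 0, 0, 0]
Initial: VV[2]=[0, 0, 0, 0]
Initial: VV[3]=[0, 0, 0, 0]
Event 1: LOCAL 2: VV[2][2]++ -> VV[2]=[0, 0, 1, 0]
Event 2: LOCAL 1: VV[1][1]++ -> VV[1]=[0, 1, 0, 0]
Event 3: SEND 0->1: VV[0][0]++ -> VV[0]=[1, 0, 0, 0], msg_vec=[1, 0, 0, 0]; VV[1]=max(VV[1],msg_vec) then VV[1][1]++ -> VV[1]=[1, 2, 0, 0]
Event 4: SEND 2->1: VV[2][2]++ -> VV[2]=[0, 0, 2, 0], msg_vec=[0, 0, 2, 0]; VV[1]=max(VV[1],msg_vec) then VV[1][1]++ -> VV[1]=[1, 3, 2, 0]
Event 5: SEND 2->1: VV[2][2]++ -> VV[2]=[0, 0, 3, 0], msg_vec=[0, 0, 3, 0]; VV[1]=max(VV[1],msg_vec) then VV[1][1]++ -> VV[1]=[1, 4, 3, 0]
Event 6: SEND 1->0: VV[1][1]++ -> VV[1]=[1, 5, 3, 0], msg_vec=[1, 5, 3, 0]; VV[0]=max(VV[0],msg_vec) then VV[0][0]++ -> VV[0]=[2, 5, 3, 0]
Event 7: SEND 2->0: VV[2][2]++ -> VV[2]=[0, 0, 4, 0], msg_vec=[0, 0, 4, 0]; VV[0]=max(VV[0],msg_vec) then VV[0][0]++ -> VV[0]=[3, 5, 4, 0]
Final vectors: VV[0]=[3, 5, 4, 0]; VV[1]=[1, 5, 3, 0]; VV[2]=[0, 0, 4, 0]; VV[3]=[0, 0, 0, 0]

Answer: 0 0 0 0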